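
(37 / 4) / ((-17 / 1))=-37 / 68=-0.54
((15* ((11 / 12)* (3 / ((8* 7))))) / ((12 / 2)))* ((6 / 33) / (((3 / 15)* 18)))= 25 / 4032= 0.01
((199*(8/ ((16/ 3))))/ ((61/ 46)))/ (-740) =-13731/ 45140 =-0.30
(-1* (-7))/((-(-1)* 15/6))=14/5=2.80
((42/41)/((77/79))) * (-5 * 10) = -23700/451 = -52.55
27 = 27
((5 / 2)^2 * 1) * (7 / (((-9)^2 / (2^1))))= 175 / 162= 1.08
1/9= 0.11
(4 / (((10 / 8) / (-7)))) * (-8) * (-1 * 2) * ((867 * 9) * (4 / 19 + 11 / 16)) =-238584528 / 95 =-2511416.08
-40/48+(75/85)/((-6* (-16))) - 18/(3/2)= -20929/1632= -12.82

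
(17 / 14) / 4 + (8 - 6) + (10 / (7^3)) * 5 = 6721 / 2744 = 2.45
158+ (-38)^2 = 1602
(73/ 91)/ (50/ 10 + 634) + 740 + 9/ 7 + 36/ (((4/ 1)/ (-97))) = -131.71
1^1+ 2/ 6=4/ 3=1.33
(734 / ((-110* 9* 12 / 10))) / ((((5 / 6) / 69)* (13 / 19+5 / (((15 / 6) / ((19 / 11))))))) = -160379 / 12975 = -12.36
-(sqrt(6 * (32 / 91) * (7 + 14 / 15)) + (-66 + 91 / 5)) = 239 / 5 - 8 * sqrt(1105) / 65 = 43.71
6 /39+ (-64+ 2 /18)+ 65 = 148 /117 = 1.26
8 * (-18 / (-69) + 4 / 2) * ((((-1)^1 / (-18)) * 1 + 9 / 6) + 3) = 82.40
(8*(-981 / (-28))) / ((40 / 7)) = 981 / 20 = 49.05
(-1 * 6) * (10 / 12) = -5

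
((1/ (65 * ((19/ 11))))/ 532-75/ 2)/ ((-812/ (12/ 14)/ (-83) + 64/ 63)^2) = -96238513743057/ 396485292578960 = -0.24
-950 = -950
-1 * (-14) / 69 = 0.20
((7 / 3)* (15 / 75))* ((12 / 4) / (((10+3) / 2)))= 0.22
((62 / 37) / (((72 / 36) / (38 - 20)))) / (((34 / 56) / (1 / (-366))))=-2604 / 38369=-0.07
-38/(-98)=19/49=0.39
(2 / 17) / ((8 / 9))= 9 / 68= 0.13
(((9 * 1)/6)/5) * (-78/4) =-117/20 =-5.85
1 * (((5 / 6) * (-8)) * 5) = -33.33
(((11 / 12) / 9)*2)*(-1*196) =-1078 / 27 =-39.93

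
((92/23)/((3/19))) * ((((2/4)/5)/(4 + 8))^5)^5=19/7154716248305175972009738240000000000000000000000000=0.00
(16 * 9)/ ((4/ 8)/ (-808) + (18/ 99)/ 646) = -826797312/ 1937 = -426844.25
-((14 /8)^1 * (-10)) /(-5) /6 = -7 /12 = -0.58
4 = 4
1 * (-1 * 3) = -3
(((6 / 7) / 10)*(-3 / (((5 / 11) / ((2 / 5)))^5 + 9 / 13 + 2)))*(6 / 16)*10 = -50247912 / 239034635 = -0.21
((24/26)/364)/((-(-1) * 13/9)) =27/15379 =0.00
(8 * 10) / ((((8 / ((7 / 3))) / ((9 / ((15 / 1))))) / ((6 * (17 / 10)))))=714 / 5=142.80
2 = 2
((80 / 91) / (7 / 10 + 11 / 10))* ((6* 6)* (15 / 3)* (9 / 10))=7200 / 91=79.12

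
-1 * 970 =-970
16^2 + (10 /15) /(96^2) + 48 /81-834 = -2660693 /4608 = -577.41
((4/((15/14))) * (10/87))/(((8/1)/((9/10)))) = 7/145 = 0.05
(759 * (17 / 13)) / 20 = 12903 / 260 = 49.63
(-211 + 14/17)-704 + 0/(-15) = -914.18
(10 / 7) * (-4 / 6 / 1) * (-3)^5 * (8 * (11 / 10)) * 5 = 71280 / 7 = 10182.86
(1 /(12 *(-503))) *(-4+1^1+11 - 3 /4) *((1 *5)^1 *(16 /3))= -145 /4527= -0.03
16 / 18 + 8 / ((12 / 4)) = 32 / 9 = 3.56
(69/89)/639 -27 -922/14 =-12321889/132699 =-92.86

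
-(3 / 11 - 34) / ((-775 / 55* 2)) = -371 / 310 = -1.20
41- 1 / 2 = 81 / 2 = 40.50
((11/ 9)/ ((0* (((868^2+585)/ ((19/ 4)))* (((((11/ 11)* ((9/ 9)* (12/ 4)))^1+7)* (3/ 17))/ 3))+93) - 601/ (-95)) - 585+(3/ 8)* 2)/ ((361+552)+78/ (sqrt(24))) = -22649613613/ 35384242761+322502713* sqrt(6)/ 70768485522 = -0.63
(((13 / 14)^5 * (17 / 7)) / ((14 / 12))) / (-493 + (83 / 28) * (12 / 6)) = -6311981 / 2139329416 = -0.00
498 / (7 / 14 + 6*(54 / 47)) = 46812 / 695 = 67.36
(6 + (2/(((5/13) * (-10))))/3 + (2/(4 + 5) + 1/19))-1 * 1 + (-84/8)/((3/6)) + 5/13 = -15.51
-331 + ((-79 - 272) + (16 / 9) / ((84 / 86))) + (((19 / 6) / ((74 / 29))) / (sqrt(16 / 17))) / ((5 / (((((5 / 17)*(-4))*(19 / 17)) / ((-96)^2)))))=-128554 / 189 - 10469*sqrt(17) / 1182560256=-680.18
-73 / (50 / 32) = -1168 / 25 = -46.72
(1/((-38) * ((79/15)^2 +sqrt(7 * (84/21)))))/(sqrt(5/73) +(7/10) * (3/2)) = -164250/(19 * (20 * sqrt(365) +1533) * (450 * sqrt(7) +6241)) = -0.00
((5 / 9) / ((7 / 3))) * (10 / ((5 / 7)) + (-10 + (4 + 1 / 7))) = 1.94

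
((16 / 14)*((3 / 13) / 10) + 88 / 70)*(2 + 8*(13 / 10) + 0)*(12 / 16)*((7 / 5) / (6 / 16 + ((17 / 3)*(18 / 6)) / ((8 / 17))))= 744 / 1625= 0.46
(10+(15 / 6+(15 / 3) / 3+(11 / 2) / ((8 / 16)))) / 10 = 151 / 60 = 2.52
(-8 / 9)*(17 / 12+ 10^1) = -274 / 27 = -10.15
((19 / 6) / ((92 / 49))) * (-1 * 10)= -16.87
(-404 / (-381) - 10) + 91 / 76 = -7.74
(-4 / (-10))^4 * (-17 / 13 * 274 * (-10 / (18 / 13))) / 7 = 74528 / 7875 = 9.46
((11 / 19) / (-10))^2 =121 / 36100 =0.00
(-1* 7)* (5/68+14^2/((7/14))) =-186627/68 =-2744.51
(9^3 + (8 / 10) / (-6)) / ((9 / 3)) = 10933 / 45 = 242.96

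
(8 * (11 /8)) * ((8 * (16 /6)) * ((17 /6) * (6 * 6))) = 23936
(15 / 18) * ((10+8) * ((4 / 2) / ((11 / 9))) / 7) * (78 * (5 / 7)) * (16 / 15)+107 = 169993 / 539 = 315.39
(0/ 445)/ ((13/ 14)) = 0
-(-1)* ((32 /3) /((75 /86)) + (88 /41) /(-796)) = 22448618 /1835775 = 12.23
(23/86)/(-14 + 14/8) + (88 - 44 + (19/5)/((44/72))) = 50.20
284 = 284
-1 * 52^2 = -2704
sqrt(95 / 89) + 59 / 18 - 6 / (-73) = sqrt(8455) / 89 + 4415 / 1314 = 4.39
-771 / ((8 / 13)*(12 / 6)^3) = -10023 / 64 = -156.61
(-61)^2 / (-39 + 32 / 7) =-26047 / 241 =-108.08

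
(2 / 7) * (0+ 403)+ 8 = 862 / 7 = 123.14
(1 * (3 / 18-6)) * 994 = -17395 / 3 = -5798.33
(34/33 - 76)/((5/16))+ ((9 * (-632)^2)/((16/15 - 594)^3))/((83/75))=-288953105890358056/1204379694821985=-239.92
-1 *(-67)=67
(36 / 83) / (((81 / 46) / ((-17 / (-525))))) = 3128 / 392175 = 0.01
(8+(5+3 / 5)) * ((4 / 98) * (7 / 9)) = 136 / 315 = 0.43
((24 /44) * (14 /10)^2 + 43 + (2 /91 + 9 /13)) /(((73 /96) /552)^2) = 242085173133312 /10258325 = 23598898.76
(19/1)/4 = 19/4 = 4.75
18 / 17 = 1.06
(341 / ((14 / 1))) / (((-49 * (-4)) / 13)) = 4433 / 2744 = 1.62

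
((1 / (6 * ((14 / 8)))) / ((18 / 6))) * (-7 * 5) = -10 / 9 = -1.11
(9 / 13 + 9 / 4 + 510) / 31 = 26673 / 1612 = 16.55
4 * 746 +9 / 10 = 29849 / 10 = 2984.90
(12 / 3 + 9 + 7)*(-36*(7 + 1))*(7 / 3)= -13440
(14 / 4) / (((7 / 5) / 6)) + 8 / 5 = 83 / 5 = 16.60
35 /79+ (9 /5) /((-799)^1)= 139114 /315605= 0.44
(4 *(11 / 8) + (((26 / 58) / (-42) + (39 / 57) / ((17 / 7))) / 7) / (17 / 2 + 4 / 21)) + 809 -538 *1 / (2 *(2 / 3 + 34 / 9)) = 28871604499 / 38292296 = 753.98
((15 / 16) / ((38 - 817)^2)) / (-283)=-15 / 2747776048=-0.00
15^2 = 225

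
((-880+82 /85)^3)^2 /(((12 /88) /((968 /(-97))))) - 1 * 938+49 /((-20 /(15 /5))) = -4940696830108428278374461342340247 /146334012062500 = -33763147476597795740.66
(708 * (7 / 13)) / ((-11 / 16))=-79296 / 143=-554.52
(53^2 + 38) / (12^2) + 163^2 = 26588.77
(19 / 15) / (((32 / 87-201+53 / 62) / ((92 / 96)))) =-0.01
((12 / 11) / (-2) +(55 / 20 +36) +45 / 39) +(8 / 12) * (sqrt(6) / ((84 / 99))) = 11 * sqrt(6) / 14 +22513 / 572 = 41.28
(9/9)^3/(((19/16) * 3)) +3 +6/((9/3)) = 301/57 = 5.28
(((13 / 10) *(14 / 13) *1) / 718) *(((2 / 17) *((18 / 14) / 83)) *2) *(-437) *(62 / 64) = -121923 / 40523920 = -0.00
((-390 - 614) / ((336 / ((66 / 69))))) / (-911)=2761 / 880026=0.00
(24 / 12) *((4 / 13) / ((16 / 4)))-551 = -7161 / 13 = -550.85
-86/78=-43/39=-1.10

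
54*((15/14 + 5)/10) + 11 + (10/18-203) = -19991/126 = -158.66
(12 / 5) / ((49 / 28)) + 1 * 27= 993 / 35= 28.37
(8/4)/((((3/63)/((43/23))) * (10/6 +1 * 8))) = 5418/667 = 8.12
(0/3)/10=0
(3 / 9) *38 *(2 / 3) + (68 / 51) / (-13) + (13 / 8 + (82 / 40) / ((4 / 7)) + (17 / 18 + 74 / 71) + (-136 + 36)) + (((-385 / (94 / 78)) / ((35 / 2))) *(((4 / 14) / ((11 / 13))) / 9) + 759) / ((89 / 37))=4491048618779 / 19458981360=230.80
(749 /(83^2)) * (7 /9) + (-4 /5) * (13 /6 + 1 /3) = -118759 /62001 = -1.92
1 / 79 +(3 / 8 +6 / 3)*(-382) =-907.24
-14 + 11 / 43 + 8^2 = 2161 / 43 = 50.26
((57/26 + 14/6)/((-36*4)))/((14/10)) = -1765/78624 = -0.02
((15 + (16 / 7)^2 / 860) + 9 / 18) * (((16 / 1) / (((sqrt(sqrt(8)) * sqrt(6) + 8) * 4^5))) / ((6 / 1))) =-326713 * 2^(1 / 4) * sqrt(3) / 240703680-326713 * 2^(3 / 4) * sqrt(3) / 1283752960 + 326713 * sqrt(2) / 320938240 + 326713 / 60175920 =0.00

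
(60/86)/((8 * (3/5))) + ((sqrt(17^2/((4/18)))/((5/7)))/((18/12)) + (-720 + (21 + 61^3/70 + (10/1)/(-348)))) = 119 * sqrt(2)/5 + 1332238657/523740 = 2577.36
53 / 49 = 1.08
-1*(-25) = 25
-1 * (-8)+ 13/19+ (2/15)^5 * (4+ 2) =41766841/4809375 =8.68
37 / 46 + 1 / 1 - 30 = -1297 / 46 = -28.20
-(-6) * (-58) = -348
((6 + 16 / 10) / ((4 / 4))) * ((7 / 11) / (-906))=-133 / 24915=-0.01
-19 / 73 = -0.26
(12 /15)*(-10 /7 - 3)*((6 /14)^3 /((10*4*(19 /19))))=-837 /120050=-0.01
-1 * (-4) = 4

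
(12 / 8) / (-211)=-0.01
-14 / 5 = -2.80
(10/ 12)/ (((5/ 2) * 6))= 1/ 18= 0.06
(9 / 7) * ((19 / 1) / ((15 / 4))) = 228 / 35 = 6.51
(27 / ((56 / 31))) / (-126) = -93 / 784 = -0.12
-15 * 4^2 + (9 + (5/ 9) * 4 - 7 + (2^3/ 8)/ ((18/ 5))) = -471/ 2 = -235.50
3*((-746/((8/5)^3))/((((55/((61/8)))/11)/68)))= -29010075/512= -56660.30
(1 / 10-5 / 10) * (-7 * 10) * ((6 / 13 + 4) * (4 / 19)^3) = 103936 / 89167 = 1.17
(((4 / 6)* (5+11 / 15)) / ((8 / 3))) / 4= 43 / 120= 0.36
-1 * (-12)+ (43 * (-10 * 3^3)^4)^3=11933574168558509113347000000000012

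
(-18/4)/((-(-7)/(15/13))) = -135/182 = -0.74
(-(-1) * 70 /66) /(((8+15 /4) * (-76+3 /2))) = -280 /231099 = -0.00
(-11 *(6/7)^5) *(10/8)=-106920/16807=-6.36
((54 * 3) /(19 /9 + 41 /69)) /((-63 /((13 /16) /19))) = -24219 /595840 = -0.04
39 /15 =13 /5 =2.60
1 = 1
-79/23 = -3.43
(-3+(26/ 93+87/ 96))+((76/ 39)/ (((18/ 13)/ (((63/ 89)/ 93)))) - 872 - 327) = -954148829/ 794592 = -1200.80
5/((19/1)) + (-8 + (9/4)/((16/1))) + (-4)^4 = 302059/1216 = 248.40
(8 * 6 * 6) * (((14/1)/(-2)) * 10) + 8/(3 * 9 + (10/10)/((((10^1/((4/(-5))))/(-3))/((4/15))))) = -68200280/3383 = -20159.70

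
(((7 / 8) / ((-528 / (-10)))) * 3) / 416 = 35 / 292864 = 0.00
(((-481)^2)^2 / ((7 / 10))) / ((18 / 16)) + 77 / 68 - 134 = 291191842457035 / 4284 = 67971952020.78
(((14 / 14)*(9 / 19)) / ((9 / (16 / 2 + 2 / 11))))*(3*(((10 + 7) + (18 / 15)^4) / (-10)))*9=-2896803 / 130625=-22.18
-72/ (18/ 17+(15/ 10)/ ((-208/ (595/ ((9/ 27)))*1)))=56576/ 9283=6.09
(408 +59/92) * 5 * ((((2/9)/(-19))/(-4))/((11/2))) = 187975/173052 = 1.09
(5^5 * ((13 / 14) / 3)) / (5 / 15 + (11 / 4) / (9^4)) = 177693750 / 61313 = 2898.14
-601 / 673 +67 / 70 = 3021 / 47110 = 0.06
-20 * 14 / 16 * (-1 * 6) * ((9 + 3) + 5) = 1785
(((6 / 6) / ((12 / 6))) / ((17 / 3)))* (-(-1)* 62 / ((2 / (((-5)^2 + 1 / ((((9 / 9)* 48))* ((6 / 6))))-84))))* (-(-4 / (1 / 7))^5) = -47199972064 / 17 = -2776468944.94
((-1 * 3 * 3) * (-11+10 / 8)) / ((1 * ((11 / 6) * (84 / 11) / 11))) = 3861 / 56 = 68.95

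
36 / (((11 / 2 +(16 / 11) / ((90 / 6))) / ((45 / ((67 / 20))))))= 10692000 / 123749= 86.40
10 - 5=5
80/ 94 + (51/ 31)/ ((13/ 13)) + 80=120197/ 1457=82.50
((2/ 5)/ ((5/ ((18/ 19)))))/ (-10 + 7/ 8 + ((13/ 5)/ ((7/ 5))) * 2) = -672/ 47975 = -0.01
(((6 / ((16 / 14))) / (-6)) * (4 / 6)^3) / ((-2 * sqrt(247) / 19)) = 7 * sqrt(247) / 702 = 0.16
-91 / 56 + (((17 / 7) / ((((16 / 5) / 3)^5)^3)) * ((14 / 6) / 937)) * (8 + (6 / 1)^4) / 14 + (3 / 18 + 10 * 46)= 2601836644489713611890685 / 5671509111537231986688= 458.76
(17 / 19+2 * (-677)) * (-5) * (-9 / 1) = -1156905 / 19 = -60889.74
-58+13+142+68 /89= 8701 /89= 97.76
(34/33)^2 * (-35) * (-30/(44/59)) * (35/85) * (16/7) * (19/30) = 10671920/11979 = 890.89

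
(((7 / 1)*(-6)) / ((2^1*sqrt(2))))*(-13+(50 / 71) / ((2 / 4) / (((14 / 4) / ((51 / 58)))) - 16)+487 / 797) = 9522391473*sqrt(2) / 72940643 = 184.63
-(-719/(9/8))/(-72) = -719/81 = -8.88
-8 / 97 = -0.08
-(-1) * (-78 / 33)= -26 / 11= -2.36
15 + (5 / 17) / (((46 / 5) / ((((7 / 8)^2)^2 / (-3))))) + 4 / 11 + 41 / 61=103354887385 / 6447783936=16.03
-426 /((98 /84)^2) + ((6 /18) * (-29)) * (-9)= -11073 /49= -225.98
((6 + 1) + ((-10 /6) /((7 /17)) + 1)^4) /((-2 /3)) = -18138583 /129654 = -139.90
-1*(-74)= 74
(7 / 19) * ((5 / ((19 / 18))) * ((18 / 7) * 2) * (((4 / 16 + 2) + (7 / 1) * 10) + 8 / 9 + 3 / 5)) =238914 / 361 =661.81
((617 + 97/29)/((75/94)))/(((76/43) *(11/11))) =3635779/8265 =439.90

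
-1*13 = -13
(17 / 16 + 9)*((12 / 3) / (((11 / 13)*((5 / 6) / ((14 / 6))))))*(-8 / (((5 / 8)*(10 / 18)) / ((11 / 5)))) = -4219488 / 625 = -6751.18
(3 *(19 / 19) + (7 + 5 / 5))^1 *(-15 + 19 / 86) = -162.57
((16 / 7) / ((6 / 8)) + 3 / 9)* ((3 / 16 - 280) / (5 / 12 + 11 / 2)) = -4477 / 28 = -159.89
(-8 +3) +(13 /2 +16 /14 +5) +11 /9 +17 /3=1831 /126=14.53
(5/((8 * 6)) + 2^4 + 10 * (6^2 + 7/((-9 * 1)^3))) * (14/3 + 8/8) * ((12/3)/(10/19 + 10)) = 1416600157/1749600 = 809.67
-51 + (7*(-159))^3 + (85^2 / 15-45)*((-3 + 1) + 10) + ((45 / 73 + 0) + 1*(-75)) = -301945489862 / 219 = -1378746529.05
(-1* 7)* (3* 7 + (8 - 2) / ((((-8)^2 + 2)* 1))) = -1624 / 11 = -147.64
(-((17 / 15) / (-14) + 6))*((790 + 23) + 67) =-109384 / 21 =-5208.76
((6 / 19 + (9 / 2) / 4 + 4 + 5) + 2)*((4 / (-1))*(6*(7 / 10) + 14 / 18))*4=-847168 / 855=-990.84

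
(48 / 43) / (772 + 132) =6 / 4859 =0.00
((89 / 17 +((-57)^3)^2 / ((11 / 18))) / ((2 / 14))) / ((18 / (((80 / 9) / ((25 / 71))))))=41726978328071848 / 75735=550960300099.98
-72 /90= -4 /5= -0.80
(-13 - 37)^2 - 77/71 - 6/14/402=2498.91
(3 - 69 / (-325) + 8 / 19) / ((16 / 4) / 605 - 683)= -2714756 / 510315585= -0.01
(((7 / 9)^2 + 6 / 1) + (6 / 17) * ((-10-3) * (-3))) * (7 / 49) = 4007 / 1377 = 2.91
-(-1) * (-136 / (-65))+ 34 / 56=4913 / 1820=2.70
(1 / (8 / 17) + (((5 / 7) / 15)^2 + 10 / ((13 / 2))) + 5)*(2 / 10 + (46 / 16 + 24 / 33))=18997871 / 576576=32.95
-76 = -76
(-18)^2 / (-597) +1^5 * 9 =1683 / 199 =8.46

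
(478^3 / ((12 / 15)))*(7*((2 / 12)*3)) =477817165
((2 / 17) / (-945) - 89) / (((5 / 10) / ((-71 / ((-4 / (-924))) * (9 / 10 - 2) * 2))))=-24566600234 / 3825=-6422640.58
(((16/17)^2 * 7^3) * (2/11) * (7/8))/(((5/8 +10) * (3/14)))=17210368/810645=21.23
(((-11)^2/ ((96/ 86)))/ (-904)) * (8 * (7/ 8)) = -36421/ 43392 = -0.84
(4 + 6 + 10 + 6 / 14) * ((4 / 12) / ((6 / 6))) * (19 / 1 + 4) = 3289 / 21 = 156.62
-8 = -8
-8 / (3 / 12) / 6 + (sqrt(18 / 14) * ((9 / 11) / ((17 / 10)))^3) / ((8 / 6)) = -16 / 3 + 1640250 * sqrt(7) / 45774421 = -5.24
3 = 3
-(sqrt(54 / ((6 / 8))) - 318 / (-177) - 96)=5558 / 59 - 6* sqrt(2)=85.72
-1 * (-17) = 17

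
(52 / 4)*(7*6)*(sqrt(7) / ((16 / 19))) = 5187*sqrt(7) / 8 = 1715.44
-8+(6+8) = 6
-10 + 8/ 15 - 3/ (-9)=-137/ 15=-9.13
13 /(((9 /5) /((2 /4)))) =65 /18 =3.61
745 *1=745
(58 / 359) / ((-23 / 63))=-3654 / 8257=-0.44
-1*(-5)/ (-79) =-5/ 79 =-0.06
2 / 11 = 0.18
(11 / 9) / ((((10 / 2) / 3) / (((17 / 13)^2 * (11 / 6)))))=34969 / 15210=2.30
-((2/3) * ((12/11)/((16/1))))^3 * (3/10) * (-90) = 27/10648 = 0.00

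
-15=-15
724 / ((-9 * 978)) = -362 / 4401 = -0.08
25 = 25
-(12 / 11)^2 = -144 / 121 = -1.19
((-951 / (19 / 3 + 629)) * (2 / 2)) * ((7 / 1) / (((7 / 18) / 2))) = -51354 / 953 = -53.89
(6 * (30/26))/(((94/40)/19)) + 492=334812/611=547.97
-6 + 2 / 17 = -100 / 17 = -5.88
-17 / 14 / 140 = -17 / 1960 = -0.01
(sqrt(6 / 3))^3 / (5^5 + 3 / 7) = 7 * sqrt(2) / 10939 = 0.00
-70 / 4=-35 / 2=-17.50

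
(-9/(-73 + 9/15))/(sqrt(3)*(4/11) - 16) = -5445/699746 - 495*sqrt(3)/2798984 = -0.01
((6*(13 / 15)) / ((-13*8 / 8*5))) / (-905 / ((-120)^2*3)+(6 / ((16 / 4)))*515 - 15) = -3456 / 32723095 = -0.00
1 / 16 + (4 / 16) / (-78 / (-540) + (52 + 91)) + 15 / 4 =786223 / 206128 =3.81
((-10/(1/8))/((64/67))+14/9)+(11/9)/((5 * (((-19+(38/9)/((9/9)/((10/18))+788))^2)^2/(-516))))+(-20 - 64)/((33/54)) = -90331753941139391453752485289/411253224957505713503637180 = -219.65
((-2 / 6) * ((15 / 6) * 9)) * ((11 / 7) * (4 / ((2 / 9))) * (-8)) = 11880 / 7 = 1697.14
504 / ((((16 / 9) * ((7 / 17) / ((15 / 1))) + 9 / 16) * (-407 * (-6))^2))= 514080 / 3718323103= 0.00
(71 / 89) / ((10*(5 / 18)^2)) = 11502 / 11125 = 1.03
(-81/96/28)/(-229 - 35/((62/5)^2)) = 8649/65792608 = 0.00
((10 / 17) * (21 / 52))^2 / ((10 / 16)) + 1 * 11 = 541661 / 48841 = 11.09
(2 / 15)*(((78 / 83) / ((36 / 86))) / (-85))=-1118 / 317475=-0.00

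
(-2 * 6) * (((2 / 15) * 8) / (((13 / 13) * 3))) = -64 / 15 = -4.27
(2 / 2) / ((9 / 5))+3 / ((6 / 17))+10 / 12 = 89 / 9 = 9.89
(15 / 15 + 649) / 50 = 13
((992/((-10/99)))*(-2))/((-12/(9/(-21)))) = 24552/35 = 701.49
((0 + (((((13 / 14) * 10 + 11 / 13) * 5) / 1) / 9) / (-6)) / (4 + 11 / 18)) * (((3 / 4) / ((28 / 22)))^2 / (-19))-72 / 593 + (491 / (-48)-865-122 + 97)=-360416735480209 / 400308758304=-900.35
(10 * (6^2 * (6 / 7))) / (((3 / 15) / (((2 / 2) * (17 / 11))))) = 183600 / 77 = 2384.42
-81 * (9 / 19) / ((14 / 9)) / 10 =-2.47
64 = 64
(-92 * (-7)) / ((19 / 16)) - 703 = -3053 / 19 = -160.68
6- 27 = -21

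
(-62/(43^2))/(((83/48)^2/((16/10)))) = -1142784/63688805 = -0.02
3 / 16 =0.19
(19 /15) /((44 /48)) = 76 /55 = 1.38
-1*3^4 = -81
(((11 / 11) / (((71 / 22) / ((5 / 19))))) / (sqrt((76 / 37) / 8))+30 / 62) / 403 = 110 * sqrt(1406) / 10329293+15 / 12493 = 0.00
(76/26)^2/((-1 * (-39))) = 1444/6591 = 0.22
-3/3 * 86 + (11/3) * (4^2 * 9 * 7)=3610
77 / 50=1.54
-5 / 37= -0.14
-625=-625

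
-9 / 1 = -9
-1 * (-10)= 10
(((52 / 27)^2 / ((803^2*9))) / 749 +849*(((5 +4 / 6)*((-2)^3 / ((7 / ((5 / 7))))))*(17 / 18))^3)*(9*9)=-418930817853834240208 / 73054272081483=-5734514.98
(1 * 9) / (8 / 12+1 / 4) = 108 / 11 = 9.82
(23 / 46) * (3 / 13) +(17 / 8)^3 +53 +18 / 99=4604767 / 73216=62.89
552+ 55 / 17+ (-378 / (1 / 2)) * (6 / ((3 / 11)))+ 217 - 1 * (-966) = -253194 / 17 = -14893.76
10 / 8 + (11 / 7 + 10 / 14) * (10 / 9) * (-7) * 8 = -5075 / 36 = -140.97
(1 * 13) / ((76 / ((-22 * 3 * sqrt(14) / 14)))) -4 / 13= -429 * sqrt(14) / 532 -4 / 13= -3.32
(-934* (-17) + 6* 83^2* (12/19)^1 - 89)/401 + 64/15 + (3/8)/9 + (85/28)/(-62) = 10786433863/99199380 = 108.73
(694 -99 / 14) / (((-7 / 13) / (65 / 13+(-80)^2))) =-8171015.36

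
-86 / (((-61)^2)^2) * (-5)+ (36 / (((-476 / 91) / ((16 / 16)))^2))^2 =32032110873361 / 18502695778576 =1.73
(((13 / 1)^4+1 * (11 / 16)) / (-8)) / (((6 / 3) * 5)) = -456987 / 1280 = -357.02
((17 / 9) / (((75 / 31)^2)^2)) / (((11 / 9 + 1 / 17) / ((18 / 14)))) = 266897569 / 4823437500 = 0.06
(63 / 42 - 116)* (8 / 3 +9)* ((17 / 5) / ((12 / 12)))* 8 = -109004 / 3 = -36334.67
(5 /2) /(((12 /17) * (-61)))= -85 /1464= -0.06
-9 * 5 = -45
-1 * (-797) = 797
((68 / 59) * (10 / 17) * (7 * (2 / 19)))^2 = 313600 / 1256641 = 0.25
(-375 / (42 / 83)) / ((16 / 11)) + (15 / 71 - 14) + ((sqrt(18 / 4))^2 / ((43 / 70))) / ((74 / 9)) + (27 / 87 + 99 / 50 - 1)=-9559400648753 / 18344866400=-521.09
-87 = -87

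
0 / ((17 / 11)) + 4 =4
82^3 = 551368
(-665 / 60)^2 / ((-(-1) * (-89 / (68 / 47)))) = -300713 / 150588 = -2.00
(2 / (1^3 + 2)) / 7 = 0.10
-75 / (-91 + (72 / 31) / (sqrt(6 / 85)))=27900*sqrt(510) / 7884601 + 6558825 / 7884601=0.91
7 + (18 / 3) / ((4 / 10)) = 22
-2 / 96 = -1 / 48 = -0.02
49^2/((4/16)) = 9604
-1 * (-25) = 25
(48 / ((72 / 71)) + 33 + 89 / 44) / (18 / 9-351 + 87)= -10871 / 34584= -0.31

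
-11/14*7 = -11/2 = -5.50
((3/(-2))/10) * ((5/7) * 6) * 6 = -3.86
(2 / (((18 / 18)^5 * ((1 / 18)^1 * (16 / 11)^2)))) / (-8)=-1089 / 512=-2.13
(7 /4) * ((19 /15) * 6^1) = 133 /10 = 13.30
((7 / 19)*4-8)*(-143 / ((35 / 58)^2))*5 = 59650448 / 4655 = 12814.27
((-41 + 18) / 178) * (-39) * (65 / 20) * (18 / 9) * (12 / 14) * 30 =524745 / 623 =842.29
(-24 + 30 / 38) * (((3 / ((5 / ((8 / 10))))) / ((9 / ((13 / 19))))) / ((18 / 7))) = -8918 / 27075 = -0.33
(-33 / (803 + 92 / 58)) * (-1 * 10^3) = 957000 / 23333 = 41.01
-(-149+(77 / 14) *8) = 105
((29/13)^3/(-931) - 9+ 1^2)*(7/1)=-16387645/292201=-56.08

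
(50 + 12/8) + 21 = 145/2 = 72.50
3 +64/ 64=4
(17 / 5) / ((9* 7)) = 17 / 315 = 0.05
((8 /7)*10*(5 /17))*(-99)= -39600 /119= -332.77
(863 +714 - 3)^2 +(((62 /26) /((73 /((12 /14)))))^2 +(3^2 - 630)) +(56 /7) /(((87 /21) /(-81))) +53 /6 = 19017457680002563 /7678524126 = 2476707.42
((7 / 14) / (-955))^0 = 1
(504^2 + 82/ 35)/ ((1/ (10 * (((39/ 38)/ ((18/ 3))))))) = 57789173/ 133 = 434505.06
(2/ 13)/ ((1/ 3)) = 6/ 13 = 0.46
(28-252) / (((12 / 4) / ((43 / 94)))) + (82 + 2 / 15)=33824 / 705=47.98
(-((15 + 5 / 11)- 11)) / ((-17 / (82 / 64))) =0.34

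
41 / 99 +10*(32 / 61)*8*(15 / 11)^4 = 1169728831 / 8037909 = 145.53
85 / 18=4.72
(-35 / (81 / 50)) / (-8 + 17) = -1750 / 729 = -2.40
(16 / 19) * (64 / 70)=512 / 665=0.77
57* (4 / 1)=228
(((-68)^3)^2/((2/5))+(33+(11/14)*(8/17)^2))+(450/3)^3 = 500029121062991/2023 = 247172081593.17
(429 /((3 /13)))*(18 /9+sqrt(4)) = 7436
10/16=5/8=0.62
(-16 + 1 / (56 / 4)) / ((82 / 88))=-4906 / 287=-17.09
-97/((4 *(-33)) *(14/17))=1649/1848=0.89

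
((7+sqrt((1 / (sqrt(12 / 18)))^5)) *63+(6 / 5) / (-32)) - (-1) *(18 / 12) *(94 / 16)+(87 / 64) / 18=189 *2^(3 / 4) *3^(1 / 4) / 4+863713 / 1920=554.43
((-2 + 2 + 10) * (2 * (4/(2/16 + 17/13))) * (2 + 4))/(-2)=-167.52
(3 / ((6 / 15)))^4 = 50625 / 16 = 3164.06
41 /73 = 0.56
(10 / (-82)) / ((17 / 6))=-30 / 697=-0.04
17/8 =2.12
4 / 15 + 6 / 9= 14 / 15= 0.93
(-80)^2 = 6400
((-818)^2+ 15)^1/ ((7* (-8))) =-669139/ 56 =-11948.91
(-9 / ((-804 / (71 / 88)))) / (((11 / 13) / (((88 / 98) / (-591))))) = -923 / 56914088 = -0.00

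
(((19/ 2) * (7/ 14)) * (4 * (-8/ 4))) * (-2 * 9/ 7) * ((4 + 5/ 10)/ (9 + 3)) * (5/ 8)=2565/ 112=22.90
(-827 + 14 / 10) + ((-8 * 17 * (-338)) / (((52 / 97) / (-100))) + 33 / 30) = -17151249 / 2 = -8575624.50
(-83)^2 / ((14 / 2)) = 6889 / 7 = 984.14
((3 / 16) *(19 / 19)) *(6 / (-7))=-9 / 56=-0.16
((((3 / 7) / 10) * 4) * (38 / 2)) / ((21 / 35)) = 38 / 7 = 5.43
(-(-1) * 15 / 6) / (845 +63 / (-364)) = 130 / 43931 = 0.00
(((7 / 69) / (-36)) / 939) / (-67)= 7 / 156275892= 0.00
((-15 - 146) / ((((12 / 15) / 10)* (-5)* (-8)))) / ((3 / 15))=-251.56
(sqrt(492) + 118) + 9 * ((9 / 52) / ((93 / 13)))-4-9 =2 * sqrt(123) + 13047 / 124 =127.40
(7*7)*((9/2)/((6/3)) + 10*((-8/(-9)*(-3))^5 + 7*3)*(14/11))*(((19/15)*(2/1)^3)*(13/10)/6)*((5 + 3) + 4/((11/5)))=-1528116.36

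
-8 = -8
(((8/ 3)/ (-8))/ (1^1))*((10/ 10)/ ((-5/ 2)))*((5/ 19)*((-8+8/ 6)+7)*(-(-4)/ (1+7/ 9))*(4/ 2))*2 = 2/ 19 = 0.11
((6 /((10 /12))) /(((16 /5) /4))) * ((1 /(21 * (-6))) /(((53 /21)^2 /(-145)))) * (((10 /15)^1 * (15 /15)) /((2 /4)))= 6090 /2809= 2.17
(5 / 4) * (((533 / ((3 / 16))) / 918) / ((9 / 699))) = 1241890 / 4131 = 300.63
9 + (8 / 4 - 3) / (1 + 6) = 62 / 7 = 8.86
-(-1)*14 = 14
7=7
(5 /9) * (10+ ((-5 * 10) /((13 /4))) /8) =175 /39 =4.49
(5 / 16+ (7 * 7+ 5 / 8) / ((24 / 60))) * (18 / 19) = 8955 / 76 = 117.83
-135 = -135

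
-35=-35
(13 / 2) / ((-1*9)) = -13 / 18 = -0.72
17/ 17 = 1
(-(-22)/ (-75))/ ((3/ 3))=-22/ 75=-0.29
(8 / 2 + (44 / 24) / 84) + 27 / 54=2279 / 504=4.52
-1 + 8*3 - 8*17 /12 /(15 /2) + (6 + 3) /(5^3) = 24256 /1125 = 21.56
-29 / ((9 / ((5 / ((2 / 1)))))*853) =-145 / 15354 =-0.01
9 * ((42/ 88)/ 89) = 189/ 3916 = 0.05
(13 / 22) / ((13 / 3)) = 3 / 22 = 0.14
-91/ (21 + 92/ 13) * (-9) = 10647/ 365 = 29.17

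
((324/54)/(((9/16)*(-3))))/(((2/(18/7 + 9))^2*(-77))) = 5832/3773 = 1.55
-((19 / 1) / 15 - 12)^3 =4173281 / 3375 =1236.53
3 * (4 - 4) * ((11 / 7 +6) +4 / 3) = 0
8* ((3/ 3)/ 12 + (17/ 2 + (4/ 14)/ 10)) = 7234/ 105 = 68.90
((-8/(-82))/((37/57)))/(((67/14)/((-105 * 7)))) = -2346120/101639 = -23.08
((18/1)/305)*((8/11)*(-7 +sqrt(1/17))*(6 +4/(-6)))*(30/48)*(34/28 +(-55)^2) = -2925.72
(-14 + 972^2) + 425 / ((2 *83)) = 944772.56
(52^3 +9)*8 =1124936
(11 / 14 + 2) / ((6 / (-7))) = -13 / 4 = -3.25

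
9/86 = 0.10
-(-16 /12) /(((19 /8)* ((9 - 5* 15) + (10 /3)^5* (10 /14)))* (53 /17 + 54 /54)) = 11016 /18417365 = 0.00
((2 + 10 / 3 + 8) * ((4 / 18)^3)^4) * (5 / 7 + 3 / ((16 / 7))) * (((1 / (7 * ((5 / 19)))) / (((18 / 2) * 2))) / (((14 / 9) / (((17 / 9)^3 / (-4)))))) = -2712290432 / 211861974925393821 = -0.00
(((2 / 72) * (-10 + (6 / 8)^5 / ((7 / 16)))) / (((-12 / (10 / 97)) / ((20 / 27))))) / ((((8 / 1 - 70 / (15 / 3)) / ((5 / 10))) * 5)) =-21185 / 760306176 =-0.00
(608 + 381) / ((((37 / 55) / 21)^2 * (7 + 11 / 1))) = 146594525 / 2738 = 53540.73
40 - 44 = -4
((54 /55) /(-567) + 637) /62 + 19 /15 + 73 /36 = 5829889 /429660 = 13.57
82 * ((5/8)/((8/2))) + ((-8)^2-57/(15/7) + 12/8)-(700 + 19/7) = -651.00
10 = 10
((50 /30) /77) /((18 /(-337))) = -0.41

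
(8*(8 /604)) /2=0.05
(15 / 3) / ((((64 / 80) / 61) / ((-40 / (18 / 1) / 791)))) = -7625 / 7119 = -1.07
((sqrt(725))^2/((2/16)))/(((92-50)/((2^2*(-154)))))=-255200/3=-85066.67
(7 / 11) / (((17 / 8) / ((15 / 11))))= 840 / 2057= 0.41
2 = 2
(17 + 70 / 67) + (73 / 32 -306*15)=-9797381 / 2144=-4569.67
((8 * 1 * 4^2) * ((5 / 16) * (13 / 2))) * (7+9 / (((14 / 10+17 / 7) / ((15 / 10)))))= 2736.79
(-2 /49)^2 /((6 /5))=10 /7203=0.00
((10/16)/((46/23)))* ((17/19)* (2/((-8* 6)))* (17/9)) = -1445/65664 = -0.02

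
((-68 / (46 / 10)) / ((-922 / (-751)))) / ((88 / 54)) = -1723545 / 233266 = -7.39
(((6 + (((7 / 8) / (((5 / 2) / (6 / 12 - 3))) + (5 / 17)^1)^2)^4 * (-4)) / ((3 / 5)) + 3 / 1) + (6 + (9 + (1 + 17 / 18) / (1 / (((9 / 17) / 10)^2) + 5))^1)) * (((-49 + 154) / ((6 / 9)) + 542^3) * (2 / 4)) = 4573742263434205531697081433389 / 2057805118163279413248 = 2222631396.46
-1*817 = -817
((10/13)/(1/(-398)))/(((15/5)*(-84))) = 995/819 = 1.21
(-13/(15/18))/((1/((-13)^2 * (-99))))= 1305018/5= 261003.60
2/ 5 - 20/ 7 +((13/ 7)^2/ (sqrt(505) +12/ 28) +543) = 169 * sqrt(505)/ 24736 +467977849/ 865760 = 540.69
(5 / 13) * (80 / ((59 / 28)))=11200 / 767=14.60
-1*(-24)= 24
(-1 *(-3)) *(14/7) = 6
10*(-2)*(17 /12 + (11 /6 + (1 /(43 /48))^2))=-89.92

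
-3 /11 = -0.27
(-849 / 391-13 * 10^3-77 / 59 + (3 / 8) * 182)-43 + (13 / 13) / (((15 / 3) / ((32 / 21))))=-125742823583 / 9688980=-12977.92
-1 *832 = -832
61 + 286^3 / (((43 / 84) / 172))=7860268477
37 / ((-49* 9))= -37 / 441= -0.08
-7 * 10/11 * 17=-1190/11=-108.18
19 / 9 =2.11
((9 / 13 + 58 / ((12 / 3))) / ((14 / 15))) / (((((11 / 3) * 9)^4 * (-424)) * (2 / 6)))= -1975 / 20336700384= -0.00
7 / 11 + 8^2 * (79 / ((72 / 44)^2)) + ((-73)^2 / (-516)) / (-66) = 578983105 / 306504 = 1888.99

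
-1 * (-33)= 33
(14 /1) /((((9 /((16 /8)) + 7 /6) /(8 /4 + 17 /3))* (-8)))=-161 /68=-2.37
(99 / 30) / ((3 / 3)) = 33 / 10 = 3.30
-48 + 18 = -30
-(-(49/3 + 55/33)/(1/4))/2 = 36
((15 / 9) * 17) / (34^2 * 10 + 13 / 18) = 510 / 208093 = 0.00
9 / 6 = 3 / 2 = 1.50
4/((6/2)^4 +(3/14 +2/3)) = 168/3439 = 0.05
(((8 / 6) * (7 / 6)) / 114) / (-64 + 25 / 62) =-434 / 2022759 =-0.00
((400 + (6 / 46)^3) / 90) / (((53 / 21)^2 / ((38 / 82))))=4531015937 / 14012612230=0.32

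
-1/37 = -0.03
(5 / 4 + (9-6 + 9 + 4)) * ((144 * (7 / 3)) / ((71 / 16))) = 92736 / 71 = 1306.14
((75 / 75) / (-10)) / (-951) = 1 / 9510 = 0.00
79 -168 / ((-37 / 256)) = 45931 / 37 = 1241.38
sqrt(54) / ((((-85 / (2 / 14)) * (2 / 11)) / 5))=-33 * sqrt(6) / 238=-0.34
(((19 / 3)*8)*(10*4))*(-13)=-79040 / 3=-26346.67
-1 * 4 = -4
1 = 1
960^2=921600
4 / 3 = 1.33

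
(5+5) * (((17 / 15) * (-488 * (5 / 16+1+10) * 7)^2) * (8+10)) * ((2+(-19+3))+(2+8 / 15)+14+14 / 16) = 41532218405657 / 40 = 1038305460141.42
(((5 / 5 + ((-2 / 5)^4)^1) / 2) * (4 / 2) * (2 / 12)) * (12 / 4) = 641 / 1250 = 0.51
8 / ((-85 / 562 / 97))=-436112 / 85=-5130.73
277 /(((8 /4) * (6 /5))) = 1385 /12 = 115.42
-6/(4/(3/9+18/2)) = -14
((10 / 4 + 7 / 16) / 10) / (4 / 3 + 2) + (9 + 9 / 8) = 16341 / 1600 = 10.21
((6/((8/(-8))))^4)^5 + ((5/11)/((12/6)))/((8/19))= 3656158440062976.54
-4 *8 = -32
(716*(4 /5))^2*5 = 8202496 /5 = 1640499.20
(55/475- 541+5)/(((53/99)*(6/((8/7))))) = -6719988/35245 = -190.67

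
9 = 9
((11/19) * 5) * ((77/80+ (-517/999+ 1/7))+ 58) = 360540191/2125872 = 169.60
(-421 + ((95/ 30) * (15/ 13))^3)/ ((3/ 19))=-41433433/ 17576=-2357.39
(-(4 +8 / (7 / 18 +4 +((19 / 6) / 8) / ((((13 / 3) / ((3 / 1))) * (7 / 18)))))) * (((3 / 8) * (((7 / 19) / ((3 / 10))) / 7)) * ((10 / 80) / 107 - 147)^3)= 462989386940440320535 / 397713326459392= 1164128.42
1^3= 1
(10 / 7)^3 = 1000 / 343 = 2.92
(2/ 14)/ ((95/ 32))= 32/ 665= 0.05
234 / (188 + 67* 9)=0.30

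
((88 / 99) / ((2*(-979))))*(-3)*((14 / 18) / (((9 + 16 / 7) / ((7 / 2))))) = 686 / 2088207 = 0.00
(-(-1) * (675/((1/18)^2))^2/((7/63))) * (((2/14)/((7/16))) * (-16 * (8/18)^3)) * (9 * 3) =-261213880320000/49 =-5330895516734.69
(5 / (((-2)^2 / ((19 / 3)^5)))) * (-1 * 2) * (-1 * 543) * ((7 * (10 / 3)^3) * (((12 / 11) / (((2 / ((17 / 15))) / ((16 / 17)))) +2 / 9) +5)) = 4506612842504500 / 216513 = 20814513874.48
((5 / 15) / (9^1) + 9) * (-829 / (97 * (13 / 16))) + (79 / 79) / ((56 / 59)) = -179230523 / 1906632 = -94.00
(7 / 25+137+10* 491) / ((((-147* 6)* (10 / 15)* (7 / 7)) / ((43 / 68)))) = -387559 / 71400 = -5.43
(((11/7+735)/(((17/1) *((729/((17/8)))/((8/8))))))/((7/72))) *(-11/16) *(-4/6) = 14179/23814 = 0.60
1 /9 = 0.11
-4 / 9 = -0.44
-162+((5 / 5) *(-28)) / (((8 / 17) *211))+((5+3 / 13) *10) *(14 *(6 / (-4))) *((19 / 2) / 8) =-4023172 / 2743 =-1466.71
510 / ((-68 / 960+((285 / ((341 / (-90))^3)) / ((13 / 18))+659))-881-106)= -63093977575200 / 41484395391001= -1.52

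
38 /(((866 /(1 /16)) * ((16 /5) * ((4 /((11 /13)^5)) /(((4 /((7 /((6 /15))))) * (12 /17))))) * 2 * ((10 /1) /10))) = 9179907 /1224423322304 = 0.00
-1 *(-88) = 88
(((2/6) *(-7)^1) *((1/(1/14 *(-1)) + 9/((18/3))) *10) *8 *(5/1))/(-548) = -21.29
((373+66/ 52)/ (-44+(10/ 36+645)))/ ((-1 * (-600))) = 29193/ 28139800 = 0.00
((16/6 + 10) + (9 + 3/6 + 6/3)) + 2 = 157/6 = 26.17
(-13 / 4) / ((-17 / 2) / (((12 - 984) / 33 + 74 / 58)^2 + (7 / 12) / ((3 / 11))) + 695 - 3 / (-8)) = -5833423906 / 1248109191047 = -0.00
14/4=7/2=3.50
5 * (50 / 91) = 250 / 91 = 2.75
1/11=0.09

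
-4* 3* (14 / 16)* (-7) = 147 / 2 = 73.50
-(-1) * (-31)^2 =961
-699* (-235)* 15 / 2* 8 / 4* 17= 41887575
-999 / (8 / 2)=-999 / 4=-249.75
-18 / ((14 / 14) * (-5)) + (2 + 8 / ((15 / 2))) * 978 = 15014 / 5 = 3002.80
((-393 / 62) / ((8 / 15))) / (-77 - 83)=0.07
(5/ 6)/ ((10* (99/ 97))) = 97/ 1188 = 0.08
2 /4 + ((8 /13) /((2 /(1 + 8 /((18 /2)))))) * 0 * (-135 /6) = 1 /2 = 0.50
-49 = -49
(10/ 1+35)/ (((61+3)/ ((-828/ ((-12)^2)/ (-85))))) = 207/ 4352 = 0.05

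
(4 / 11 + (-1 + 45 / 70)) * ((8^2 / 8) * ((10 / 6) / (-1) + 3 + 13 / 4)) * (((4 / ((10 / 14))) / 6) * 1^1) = 2 / 9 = 0.22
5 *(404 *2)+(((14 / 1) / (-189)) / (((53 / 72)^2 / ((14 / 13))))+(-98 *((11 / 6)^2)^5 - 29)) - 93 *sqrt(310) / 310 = -41982621370258765 / 1104021674496 - 3 *sqrt(310) / 10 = -38032.27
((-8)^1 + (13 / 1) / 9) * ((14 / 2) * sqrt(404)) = -826 * sqrt(101) / 9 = -922.36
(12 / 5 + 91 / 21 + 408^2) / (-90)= -2497061 / 1350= -1849.67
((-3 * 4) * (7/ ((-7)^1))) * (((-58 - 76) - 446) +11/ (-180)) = -104411/ 15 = -6960.73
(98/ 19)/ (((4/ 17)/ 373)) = 310709/ 38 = 8176.55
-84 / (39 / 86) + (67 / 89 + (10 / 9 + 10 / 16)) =-15223127 / 83304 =-182.74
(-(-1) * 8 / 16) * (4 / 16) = 1 / 8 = 0.12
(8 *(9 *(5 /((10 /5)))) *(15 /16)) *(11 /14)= 7425 /56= 132.59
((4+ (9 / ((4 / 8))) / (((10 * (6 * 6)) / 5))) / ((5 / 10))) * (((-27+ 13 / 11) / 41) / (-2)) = 1207 / 451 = 2.68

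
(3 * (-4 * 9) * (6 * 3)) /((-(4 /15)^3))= 820125 /8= 102515.62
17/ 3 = 5.67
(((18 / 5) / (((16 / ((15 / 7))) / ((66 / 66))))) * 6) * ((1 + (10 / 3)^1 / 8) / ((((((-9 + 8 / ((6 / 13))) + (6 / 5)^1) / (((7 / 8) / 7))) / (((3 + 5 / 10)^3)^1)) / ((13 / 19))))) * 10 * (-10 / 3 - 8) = -9558675 / 53504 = -178.65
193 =193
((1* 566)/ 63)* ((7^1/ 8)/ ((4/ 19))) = 5377/ 144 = 37.34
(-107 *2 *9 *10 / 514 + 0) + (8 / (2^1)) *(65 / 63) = -539870 / 16191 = -33.34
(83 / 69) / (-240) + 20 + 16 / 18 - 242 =-1220561 / 5520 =-221.12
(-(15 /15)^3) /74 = -1 /74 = -0.01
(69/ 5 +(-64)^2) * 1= 20549/ 5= 4109.80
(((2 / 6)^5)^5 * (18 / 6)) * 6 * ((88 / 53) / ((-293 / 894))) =-52448 / 487316474668161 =-0.00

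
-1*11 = -11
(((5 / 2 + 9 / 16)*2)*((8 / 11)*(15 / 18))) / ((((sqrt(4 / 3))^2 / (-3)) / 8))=-735 / 11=-66.82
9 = 9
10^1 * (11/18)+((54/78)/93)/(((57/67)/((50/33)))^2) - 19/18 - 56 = -48404626693/950585922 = -50.92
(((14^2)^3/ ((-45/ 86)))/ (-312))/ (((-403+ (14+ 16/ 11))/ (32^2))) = -18606866432/ 152685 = -121864.40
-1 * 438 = -438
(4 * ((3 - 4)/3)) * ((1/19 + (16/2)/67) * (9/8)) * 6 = -1971/1273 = -1.55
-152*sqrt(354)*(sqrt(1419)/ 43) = -456*sqrt(55814)/ 43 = -2505.35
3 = 3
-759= -759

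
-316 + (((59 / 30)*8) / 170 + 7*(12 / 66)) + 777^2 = 8462886473 / 14025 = 603414.37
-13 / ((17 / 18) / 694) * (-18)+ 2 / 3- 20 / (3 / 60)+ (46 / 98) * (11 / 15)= 2143513711 / 12495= 171549.72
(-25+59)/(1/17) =578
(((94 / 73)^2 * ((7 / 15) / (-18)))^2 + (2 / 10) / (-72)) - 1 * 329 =-1362216353883997 / 4140463537800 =-329.00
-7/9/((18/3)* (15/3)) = -7/270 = -0.03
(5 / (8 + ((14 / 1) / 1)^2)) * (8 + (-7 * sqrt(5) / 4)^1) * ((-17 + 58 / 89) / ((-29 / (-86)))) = -4.86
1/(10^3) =1/1000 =0.00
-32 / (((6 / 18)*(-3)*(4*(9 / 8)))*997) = 64 / 8973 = 0.01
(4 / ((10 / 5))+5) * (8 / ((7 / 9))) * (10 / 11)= 720 / 11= 65.45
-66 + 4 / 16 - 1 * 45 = -443 / 4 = -110.75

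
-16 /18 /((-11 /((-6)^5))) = -6912 /11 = -628.36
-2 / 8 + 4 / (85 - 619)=-275 / 1068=-0.26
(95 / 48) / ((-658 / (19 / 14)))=-1805 / 442176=-0.00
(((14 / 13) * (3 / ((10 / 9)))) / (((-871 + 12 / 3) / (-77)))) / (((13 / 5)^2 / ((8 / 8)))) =24255 / 634933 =0.04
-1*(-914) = 914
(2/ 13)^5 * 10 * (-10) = -3200/ 371293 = -0.01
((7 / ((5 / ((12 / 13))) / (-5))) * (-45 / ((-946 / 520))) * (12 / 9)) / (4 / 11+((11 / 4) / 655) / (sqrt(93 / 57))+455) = -35814144831360000 / 76526797741966501+10651872000 * sqrt(589) / 76526797741966501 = -0.47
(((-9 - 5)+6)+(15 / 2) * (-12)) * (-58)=5684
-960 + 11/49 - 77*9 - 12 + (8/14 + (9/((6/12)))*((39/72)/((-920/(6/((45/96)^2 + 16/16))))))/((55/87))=-644110508434/387096325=-1663.95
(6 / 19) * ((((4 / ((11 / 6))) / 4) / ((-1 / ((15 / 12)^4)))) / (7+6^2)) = -5625 / 575168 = -0.01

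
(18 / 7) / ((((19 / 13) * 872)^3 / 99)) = 1957527 / 15917626208512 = 0.00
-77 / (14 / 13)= -143 / 2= -71.50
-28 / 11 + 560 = 6132 / 11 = 557.45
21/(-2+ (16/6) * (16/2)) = 63/58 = 1.09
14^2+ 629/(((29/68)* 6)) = 38438/87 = 441.82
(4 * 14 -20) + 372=408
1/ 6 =0.17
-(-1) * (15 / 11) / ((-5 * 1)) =-3 / 11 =-0.27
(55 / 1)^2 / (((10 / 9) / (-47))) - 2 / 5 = -1279579 / 10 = -127957.90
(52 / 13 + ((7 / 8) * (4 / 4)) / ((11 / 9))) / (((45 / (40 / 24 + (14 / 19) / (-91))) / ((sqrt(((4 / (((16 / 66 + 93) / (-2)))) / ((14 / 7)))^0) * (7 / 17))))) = 714049 / 9976824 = 0.07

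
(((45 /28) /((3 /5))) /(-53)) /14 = -75 /20776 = -0.00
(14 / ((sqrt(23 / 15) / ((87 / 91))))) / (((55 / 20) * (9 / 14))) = 3248 * sqrt(345) / 9867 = 6.11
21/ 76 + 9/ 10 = 447/ 380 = 1.18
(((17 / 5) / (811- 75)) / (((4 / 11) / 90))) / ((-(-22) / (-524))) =-20043 / 736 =-27.23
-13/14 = -0.93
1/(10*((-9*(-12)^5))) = 1/22394880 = 0.00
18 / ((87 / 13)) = 78 / 29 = 2.69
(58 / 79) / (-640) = -29 / 25280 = -0.00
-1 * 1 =-1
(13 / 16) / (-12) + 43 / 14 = 4037 / 1344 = 3.00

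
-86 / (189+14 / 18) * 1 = -387 / 854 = -0.45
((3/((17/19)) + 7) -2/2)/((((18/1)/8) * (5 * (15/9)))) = 0.50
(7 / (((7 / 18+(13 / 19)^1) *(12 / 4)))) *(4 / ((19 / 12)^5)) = 41803776 / 47827807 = 0.87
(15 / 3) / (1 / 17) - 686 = -601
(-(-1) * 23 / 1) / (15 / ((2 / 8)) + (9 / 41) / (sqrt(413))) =319356380 / 833103573 -943 * sqrt(413) / 277701191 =0.38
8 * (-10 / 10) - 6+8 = -6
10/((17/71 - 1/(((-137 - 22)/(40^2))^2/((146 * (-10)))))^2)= 32218490924010/70421252703845866669729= 0.00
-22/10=-11/5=-2.20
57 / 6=19 / 2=9.50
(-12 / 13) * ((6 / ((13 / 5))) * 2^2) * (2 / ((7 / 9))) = -25920 / 1183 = -21.91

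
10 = 10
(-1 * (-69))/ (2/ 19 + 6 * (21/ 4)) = 2622/ 1201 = 2.18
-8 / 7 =-1.14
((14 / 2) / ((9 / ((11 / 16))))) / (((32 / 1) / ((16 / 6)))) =77 / 1728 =0.04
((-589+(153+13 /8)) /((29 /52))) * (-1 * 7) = 316225 /58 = 5452.16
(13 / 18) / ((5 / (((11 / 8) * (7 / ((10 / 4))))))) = 1001 / 1800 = 0.56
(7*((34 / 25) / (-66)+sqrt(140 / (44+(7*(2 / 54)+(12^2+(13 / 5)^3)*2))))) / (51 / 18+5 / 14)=-833 / 18425+22050*sqrt(26040273) / 83080871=1.31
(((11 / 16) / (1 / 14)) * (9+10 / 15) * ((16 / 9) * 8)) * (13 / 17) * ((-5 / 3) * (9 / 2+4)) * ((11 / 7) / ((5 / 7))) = -2554552 / 81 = -31537.68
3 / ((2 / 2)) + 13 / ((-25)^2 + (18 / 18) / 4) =7555 / 2501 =3.02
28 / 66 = 14 / 33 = 0.42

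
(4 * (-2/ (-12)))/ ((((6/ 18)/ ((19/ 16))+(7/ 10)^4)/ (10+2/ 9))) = 34960000/ 2671713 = 13.09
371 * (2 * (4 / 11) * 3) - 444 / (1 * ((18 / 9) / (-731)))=1794006 / 11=163091.45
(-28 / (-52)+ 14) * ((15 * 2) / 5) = 1134 / 13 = 87.23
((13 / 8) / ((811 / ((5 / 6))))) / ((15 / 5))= 65 / 116784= 0.00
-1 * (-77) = 77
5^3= 125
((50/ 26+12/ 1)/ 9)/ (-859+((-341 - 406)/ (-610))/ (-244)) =-0.00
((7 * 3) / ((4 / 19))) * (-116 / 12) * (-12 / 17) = 11571 / 17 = 680.65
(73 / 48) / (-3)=-73 / 144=-0.51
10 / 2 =5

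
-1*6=-6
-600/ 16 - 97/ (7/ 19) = -300.79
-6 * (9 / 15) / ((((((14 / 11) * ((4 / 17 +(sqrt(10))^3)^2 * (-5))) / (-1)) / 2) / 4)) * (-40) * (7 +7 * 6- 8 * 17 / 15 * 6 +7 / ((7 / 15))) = 1.71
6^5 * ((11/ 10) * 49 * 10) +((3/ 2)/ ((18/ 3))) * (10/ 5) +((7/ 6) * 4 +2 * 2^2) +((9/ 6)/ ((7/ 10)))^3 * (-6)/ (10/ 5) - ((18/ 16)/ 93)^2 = 265254071680307/ 63287616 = 4191247.65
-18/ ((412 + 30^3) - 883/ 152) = -2736/ 4165741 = -0.00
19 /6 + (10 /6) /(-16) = 49 /16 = 3.06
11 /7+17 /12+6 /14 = 41 /12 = 3.42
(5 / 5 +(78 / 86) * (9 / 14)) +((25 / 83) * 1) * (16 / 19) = 1743681 / 949354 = 1.84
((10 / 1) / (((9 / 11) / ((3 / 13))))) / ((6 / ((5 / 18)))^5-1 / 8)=2750000 / 4584303477741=0.00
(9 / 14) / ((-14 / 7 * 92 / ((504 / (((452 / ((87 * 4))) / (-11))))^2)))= -18694309788 / 293687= -63653.86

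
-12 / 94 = -6 / 47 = -0.13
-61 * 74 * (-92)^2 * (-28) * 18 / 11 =19256073984 / 11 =1750552180.36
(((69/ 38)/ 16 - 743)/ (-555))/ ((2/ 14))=632345/ 67488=9.37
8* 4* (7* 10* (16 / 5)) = 7168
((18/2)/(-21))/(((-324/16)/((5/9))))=20/1701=0.01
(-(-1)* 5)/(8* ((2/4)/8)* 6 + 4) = 5/7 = 0.71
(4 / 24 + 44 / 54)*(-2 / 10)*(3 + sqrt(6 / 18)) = -53 / 90-53*sqrt(3) / 810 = -0.70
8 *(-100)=-800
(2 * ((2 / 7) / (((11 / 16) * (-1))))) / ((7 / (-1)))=64 / 539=0.12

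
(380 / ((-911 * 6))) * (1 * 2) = -380 / 2733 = -0.14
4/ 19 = 0.21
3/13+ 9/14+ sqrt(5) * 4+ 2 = 523/182+ 4 * sqrt(5) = 11.82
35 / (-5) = -7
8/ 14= 0.57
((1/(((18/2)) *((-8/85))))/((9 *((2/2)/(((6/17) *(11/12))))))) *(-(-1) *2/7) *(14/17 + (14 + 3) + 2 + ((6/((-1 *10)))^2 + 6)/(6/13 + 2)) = -3352129/12337920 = -0.27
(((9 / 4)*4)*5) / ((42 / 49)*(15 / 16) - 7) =-2520 / 347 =-7.26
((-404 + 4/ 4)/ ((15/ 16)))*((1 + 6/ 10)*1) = -51584/ 75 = -687.79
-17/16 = -1.06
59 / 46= 1.28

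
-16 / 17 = -0.94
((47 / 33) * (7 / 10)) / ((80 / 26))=4277 / 13200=0.32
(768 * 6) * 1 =4608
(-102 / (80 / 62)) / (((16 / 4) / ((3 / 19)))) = -4743 / 1520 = -3.12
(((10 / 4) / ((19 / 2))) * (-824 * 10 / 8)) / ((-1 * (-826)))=-2575 / 7847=-0.33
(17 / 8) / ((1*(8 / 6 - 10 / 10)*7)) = 51 / 56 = 0.91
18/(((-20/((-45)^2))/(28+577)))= -2205225/2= -1102612.50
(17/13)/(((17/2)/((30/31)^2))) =0.14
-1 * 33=-33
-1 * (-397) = 397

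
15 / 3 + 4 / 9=49 / 9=5.44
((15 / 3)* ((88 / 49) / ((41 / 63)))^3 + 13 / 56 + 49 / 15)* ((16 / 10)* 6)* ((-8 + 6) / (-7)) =1232004939724 / 4136983025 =297.80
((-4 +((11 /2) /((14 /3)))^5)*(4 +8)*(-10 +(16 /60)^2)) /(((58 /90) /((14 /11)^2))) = 99545070729 /192573920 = 516.92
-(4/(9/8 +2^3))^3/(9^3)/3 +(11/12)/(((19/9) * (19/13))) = 364937379799/1228526578476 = 0.30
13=13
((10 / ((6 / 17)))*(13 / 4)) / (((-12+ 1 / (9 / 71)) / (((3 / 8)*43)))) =-427635 / 1184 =-361.18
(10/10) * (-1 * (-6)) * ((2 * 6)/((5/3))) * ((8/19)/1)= 1728/95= 18.19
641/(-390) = -641/390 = -1.64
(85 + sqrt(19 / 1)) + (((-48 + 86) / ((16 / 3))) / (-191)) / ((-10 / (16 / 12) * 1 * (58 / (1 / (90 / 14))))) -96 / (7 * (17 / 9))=sqrt(19) + 92234336027 / 1186453800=82.10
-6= -6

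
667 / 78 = 8.55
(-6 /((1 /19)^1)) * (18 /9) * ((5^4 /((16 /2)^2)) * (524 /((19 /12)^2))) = -465394.74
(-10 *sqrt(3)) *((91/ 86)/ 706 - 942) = 285971905 *sqrt(3)/ 30358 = 16315.89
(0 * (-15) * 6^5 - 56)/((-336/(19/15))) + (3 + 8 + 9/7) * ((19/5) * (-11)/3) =-107711/630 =-170.97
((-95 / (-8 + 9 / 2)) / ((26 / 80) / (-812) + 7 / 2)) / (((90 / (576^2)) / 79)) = 85581496320 / 37889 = 2258742.55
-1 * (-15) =15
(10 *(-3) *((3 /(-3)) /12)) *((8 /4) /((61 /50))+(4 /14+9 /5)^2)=447569 /29890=14.97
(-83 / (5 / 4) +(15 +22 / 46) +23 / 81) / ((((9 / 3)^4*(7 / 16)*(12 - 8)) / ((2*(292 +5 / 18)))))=-208.82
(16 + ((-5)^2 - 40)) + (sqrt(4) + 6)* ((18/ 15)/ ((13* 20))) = 337/ 325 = 1.04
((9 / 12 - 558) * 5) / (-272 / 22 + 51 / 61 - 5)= 1495659 / 8872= 168.58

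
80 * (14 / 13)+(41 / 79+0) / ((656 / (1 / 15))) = 21235213 / 246480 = 86.15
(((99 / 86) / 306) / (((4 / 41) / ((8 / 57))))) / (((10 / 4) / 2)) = 902 / 208335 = 0.00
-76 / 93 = -0.82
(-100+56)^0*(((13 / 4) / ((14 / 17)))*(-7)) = -221 / 8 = -27.62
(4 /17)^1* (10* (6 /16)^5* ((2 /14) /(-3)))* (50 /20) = -2025 /974848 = -0.00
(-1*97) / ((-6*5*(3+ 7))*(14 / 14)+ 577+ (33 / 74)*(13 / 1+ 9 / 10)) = -71780 / 209567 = -0.34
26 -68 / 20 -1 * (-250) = 272.60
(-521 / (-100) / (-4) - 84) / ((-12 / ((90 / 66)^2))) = 102363 / 7744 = 13.22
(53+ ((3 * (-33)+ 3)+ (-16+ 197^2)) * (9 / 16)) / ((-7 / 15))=-46757.28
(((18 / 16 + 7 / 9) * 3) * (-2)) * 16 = -548 / 3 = -182.67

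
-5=-5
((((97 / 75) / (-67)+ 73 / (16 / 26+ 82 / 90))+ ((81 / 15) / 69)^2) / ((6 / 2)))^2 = 12879574955008070072401 / 50714121113601800625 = 253.96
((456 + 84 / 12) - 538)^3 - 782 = -422657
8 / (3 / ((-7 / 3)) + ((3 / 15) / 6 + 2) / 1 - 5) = -1680 / 893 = -1.88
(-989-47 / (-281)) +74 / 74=-277581 / 281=-987.83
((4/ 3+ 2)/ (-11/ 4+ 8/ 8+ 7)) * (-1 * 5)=-200/ 63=-3.17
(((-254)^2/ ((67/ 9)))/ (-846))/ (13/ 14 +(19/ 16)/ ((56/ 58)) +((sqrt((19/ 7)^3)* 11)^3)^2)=-83310505894784/ 115210259335274838120667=-0.00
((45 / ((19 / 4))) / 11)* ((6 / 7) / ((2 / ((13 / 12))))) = 585 / 1463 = 0.40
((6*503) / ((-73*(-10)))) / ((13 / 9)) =13581 / 4745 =2.86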